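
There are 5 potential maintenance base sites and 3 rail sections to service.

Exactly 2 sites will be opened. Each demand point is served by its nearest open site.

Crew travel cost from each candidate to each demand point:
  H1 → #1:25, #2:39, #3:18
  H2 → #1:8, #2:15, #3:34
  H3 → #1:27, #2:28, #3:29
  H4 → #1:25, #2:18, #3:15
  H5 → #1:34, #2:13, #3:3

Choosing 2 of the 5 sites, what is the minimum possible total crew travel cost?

24

Open {H2, H5}.
  #1→H2 8, #2→H5 13, #3→H5 3  ⇒ total 24.
Compare {H2, H4}: total 38.
Compare {H1, H2}: total 41.
No size-2 selection does better; minimum is 24.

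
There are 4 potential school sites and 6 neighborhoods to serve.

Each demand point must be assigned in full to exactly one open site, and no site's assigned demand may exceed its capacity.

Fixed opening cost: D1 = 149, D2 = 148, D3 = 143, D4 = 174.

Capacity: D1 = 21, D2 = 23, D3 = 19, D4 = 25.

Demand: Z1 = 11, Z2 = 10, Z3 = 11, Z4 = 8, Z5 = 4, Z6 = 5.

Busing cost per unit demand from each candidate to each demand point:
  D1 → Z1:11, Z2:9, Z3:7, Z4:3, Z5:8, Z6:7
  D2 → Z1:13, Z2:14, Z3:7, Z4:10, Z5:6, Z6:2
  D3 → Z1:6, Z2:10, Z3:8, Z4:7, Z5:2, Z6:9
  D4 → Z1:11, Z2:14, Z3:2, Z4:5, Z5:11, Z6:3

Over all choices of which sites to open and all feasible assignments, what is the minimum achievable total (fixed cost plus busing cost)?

Open {D1, D3, D4}; cheapest assignment that respects the capacities:
  D1 (cap 21, load 18): Z2, Z4 — cost 10×9 + 8×3 = 114
  D3 (cap 19, load 15): Z1, Z5 — cost 11×6 + 4×2 = 74
  D4 (cap 25, load 16): Z3, Z6 — cost 11×2 + 5×3 = 37
  Shipping 225, fixed 466 → total 691.
  Any other capacity-feasible assignment to {D1, D3, D4} ships for at least 225.
Compare {D1, D2, D3}: its best feasible assignment gives total 715.
Compare {D2, D3, D4}: its best feasible assignment gives total 751.
Every other set of open sites that can feasibly serve all demand totals ≥ 715 even under its best assignment. Minimum: 691.

691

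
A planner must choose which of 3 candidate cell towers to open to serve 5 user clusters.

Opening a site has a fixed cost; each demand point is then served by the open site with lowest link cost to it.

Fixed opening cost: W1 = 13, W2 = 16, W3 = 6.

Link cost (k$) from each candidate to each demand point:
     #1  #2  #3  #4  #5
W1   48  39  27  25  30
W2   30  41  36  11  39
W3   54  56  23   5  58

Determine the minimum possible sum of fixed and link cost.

160

Open {W2, W3}: assign each demand point to its cheapest open site.
  #1→W2 30, #2→W2 41, #3→W3 23, #4→W3 5, #5→W2 39
  link cost 138, fixed 22 → total 160.
Compare {W1, W2, W3}: link cost 127 + fixed 35 = 162.
Compare {W1, W3}: link cost 145 + fixed 19 = 164.
Compare {W1, W2}: link cost 137 + fixed 29 = 166.
All other subsets cost ≥ 162. Minimum total cost: 160.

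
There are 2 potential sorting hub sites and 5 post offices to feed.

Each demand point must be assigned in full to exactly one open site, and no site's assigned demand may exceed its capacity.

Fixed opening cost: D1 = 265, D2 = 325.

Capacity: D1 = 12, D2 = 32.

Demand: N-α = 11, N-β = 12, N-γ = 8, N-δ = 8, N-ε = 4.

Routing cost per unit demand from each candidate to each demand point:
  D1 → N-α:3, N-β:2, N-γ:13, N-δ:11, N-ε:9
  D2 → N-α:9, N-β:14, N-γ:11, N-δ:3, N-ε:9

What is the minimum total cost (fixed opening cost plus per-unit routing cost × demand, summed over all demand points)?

861

Open {D1, D2}; cheapest assignment that respects the capacities:
  D1 (cap 12, load 12): N-β — cost 12×2 = 24
  D2 (cap 32, load 31): N-α, N-γ, N-δ, N-ε — cost 11×9 + 8×11 + 8×3 + 4×9 = 247
  Shipping 271, fixed 590 → total 861.
  Any other capacity-feasible assignment to {D1, D2} ships for at least 271.
Total demand is 43 and no other set of sites has combined capacity ≥ 43, so {D1, D2} is the only feasible choice of open sites. Minimum: 861.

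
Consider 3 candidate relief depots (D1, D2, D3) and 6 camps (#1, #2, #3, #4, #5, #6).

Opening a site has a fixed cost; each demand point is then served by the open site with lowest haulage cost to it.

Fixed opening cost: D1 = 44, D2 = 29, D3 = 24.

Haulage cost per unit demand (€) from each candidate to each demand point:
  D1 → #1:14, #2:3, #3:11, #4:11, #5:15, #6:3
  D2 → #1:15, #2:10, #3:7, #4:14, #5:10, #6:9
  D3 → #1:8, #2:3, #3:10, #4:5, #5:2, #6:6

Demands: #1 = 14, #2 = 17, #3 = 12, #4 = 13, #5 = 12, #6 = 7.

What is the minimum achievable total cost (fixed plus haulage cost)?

Open {D2, D3}: assign each demand point to its cheapest open site.
  #1→D3 14×8=112, #2→D3 17×3=51, #3→D2 12×7=84, #4→D3 13×5=65, #5→D3 12×2=24, #6→D3 7×6=42
  haulage cost 378, fixed 53 → total 431.
Compare {D3}: haulage cost 414 + fixed 24 = 438.
Compare {D1, D2, D3}: haulage cost 357 + fixed 97 = 454.
Compare {D1, D3}: haulage cost 393 + fixed 68 = 461.
All other subsets cost ≥ 438. Minimum total cost: 431.

431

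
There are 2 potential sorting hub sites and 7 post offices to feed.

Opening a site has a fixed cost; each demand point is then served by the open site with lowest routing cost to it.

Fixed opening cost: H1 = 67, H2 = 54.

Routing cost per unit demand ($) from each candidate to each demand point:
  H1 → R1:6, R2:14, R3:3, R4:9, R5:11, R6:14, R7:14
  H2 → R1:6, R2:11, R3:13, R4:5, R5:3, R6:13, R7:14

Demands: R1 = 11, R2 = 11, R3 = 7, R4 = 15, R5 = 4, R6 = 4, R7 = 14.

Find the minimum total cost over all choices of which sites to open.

664

Open {H1, H2}: assign each demand point to its cheapest open site.
  R1→H1 11×6=66, R2→H2 11×11=121, R3→H1 7×3=21, R4→H2 15×5=75, R5→H2 4×3=12, R6→H2 4×13=52, R7→H1 14×14=196
  routing cost 543, fixed 121 → total 664.
Compare {H2}: routing cost 613 + fixed 54 = 667.
Compare {H1}: routing cost 672 + fixed 67 = 739.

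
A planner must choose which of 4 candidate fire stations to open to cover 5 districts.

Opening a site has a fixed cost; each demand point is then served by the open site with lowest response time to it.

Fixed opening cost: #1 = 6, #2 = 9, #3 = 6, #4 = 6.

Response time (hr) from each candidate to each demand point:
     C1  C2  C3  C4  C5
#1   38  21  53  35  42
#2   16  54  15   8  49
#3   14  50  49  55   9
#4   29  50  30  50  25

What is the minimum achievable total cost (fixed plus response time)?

Open {#1, #2, #3}: assign each demand point to its cheapest open site.
  C1→#3 14, C2→#1 21, C3→#2 15, C4→#2 8, C5→#3 9
  response time 67, fixed 21 → total 88.
Compare {#1, #2, #3, #4}: response time 67 + fixed 27 = 94.
Compare {#1, #2, #4}: response time 85 + fixed 21 = 106.
Compare {#2, #3}: response time 96 + fixed 15 = 111.
All other subsets cost ≥ 94. Minimum total cost: 88.

88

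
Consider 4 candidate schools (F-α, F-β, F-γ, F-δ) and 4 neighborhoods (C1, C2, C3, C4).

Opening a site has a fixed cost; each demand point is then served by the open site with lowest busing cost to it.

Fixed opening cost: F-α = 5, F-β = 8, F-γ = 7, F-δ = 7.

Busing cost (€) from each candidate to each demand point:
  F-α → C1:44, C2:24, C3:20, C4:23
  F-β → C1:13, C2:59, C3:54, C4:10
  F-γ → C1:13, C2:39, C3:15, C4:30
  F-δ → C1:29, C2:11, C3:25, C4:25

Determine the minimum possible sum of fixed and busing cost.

Open {F-β, F-γ, F-δ}: assign each demand point to its cheapest open site.
  C1→F-β 13, C2→F-δ 11, C3→F-γ 15, C4→F-β 10
  busing cost 49, fixed 22 → total 71.
Compare {F-β, F-δ}: busing cost 59 + fixed 15 = 74.
Compare {F-α, F-β, F-δ}: busing cost 54 + fixed 20 = 74.
Compare {F-α, F-β, F-γ, F-δ}: busing cost 49 + fixed 27 = 76.
All other subsets cost ≥ 74. Minimum total cost: 71.

71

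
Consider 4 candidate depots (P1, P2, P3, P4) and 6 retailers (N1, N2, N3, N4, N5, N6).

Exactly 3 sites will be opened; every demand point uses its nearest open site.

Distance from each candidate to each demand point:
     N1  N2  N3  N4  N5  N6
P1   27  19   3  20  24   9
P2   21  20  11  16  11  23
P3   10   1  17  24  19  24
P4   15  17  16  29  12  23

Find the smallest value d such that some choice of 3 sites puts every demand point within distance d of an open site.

Open {P1, P2, P3}.
  Farthest demand point is N4 at distance 16 (to P2); all others are ≤ 16.
With {P1, P2, P4} the worst case is 17.
With {P1, P3, P4} the worst case is 20.
No size-3 selection achieves below 16.

16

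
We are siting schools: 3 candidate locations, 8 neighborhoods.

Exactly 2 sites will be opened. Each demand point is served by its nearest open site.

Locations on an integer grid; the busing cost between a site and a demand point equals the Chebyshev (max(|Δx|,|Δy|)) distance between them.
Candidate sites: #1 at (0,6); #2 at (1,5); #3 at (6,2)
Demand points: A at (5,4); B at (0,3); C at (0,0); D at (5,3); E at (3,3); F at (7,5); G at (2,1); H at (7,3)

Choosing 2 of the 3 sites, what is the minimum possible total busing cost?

Open {#2, #3}.
  A→#3 2, B→#2 2, C→#2 5, D→#3 1, E→#2 2, F→#3 3, G→#2 4, H→#3 1  ⇒ total 20.
Compare {#1, #3}: total 23.
Compare {#1, #2}: total 33.

20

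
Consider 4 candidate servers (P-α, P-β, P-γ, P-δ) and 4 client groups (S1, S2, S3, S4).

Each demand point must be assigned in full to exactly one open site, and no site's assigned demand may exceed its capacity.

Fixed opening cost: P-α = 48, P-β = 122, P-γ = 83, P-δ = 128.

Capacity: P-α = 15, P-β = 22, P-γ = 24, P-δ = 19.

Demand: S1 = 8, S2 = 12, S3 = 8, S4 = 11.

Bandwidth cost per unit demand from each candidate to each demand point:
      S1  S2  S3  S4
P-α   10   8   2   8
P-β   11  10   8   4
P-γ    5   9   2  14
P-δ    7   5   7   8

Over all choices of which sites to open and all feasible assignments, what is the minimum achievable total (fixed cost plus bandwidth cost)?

449

Open {P-α, P-β, P-γ}; cheapest assignment that respects the capacities:
  P-α (cap 15, load 12): S2 — cost 12×8 = 96
  P-β (cap 22, load 11): S4 — cost 11×4 = 44
  P-γ (cap 24, load 16): S1, S3 — cost 8×5 + 8×2 = 56
  Shipping 196, fixed 253 → total 449.
  Any other capacity-feasible assignment to {P-α, P-β, P-γ} ships for at least 196.
Compare {P-β, P-γ}: its best feasible assignment gives total 461.
Compare {P-α, P-γ, P-δ}: its best feasible assignment gives total 463.
Every other set of open sites that can feasibly serve all demand totals ≥ 461 even under its best assignment. Minimum: 449.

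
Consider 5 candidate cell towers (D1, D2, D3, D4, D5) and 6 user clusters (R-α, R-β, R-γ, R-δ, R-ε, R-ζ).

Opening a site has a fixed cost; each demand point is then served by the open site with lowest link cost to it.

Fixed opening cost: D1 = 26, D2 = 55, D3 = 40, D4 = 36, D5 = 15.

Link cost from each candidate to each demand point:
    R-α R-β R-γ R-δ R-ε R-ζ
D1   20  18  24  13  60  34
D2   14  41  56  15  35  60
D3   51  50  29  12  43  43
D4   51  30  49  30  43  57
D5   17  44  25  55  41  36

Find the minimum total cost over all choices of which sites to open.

Open {D1, D5}: assign each demand point to its cheapest open site.
  R-α→D5 17, R-β→D1 18, R-γ→D1 24, R-δ→D1 13, R-ε→D5 41, R-ζ→D1 34
  link cost 147, fixed 41 → total 188.
Compare {D1}: link cost 169 + fixed 26 = 195.
Compare {D1, D4}: link cost 152 + fixed 62 = 214.
Compare {D1, D3}: link cost 151 + fixed 66 = 217.
All other subsets cost ≥ 195. Minimum total cost: 188.

188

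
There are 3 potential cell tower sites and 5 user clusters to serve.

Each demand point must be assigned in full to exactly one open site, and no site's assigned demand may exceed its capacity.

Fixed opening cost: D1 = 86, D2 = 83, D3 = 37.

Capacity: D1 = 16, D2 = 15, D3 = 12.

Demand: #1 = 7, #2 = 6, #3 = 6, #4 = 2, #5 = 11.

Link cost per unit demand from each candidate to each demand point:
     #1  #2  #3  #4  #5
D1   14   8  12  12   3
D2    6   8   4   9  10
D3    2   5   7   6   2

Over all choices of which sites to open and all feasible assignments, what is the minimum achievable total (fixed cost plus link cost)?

337

Open {D1, D2, D3}; cheapest assignment that respects the capacities:
  D1 (cap 16, load 11): #5 — cost 11×3 = 33
  D2 (cap 15, load 12): #2, #3 — cost 6×8 + 6×4 = 72
  D3 (cap 12, load 9): #1, #4 — cost 7×2 + 2×6 = 26
  Shipping 131, fixed 206 → total 337.
  Any other capacity-feasible assignment to {D1, D2, D3} ships for at least 131.
Total demand is 32 and no other set of sites has combined capacity ≥ 32, so {D1, D2, D3} is the only feasible choice of open sites. Minimum: 337.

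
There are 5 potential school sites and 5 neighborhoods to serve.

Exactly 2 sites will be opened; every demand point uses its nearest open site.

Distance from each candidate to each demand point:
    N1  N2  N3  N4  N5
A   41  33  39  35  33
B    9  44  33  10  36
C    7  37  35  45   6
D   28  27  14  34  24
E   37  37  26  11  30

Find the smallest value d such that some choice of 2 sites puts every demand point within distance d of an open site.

27

Open {B, D}.
  Farthest demand point is N2 at distance 27 (to D); all others are ≤ 27.
With {D, E} the worst case is 28.
With {A, B} the worst case is 33.
No size-2 selection achieves below 27.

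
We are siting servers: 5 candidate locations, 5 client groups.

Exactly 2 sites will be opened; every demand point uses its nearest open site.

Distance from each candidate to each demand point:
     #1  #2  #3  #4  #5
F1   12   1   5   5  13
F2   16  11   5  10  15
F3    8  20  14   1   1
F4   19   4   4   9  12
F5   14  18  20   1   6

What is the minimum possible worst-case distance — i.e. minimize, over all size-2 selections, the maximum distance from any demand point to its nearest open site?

8

Open {F1, F3}.
  Farthest demand point is #1 at distance 8 (to F3); all others are ≤ 8.
With {F3, F4} the worst case is 8.
With {F2, F3} the worst case is 11.
No size-2 selection achieves below 8.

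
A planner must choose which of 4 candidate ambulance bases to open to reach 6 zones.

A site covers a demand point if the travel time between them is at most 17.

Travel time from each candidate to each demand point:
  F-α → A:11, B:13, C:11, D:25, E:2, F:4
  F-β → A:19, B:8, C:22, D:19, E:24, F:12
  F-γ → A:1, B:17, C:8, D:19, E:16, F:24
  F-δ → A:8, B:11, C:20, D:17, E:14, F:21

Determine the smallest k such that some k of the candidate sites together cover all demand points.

2

Coverage sets (demand points within 17 of each site):
  F-α: {A, B, C, E, F}
  F-β: {B, F}
  F-γ: {A, B, C, E}
  F-δ: {A, B, D, E}
No single site covers all 6 demand points.
But {F-α, F-δ} covers everything, so the minimum is 2.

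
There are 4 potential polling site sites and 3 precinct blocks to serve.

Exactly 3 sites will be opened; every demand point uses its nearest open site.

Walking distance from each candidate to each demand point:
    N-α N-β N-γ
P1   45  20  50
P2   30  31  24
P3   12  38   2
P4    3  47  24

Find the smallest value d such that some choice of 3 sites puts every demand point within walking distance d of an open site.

Open {P1, P2, P3}.
  Farthest demand point is N-β at walking distance 20 (to P1); all others are ≤ 20.
With {P1, P3, P4} the worst case is 20.
With {P1, P2, P4} the worst case is 24.
No size-3 selection achieves below 20.

20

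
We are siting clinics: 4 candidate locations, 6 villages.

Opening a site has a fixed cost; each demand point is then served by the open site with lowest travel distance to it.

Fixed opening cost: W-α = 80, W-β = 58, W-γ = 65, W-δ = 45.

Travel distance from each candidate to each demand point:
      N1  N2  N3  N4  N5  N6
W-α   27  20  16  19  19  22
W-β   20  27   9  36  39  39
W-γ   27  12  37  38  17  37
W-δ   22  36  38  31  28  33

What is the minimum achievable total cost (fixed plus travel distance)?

203

Open {W-α}: assign each demand point to its cheapest open site.
  N1→W-α 27, N2→W-α 20, N3→W-α 16, N4→W-α 19, N5→W-α 19, N6→W-α 22
  travel distance 123, fixed 80 → total 203.
Compare {W-β}: travel distance 170 + fixed 58 = 228.
Compare {W-γ}: travel distance 168 + fixed 65 = 233.
Compare {W-δ}: travel distance 188 + fixed 45 = 233.
All other subsets cost ≥ 228. Minimum total cost: 203.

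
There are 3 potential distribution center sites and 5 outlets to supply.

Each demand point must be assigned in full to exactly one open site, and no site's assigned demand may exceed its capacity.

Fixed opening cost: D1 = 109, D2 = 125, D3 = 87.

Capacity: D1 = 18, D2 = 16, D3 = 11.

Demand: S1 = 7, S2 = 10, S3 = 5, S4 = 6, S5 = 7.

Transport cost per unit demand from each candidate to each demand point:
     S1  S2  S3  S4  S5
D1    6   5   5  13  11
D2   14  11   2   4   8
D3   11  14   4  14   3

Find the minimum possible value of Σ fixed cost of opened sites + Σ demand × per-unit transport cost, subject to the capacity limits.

Open {D1, D2, D3}; cheapest assignment that respects the capacities:
  D1 (cap 18, load 17): S1, S2 — cost 7×6 + 10×5 = 92
  D2 (cap 16, load 11): S3, S4 — cost 5×2 + 6×4 = 34
  D3 (cap 11, load 7): S5 — cost 7×3 = 21
  Shipping 147, fixed 321 → total 468.
  Any other capacity-feasible assignment to {D1, D2, D3} ships for at least 147.
Total demand is 35 and no other set of sites has combined capacity ≥ 35, so {D1, D2, D3} is the only feasible choice of open sites. Minimum: 468.

468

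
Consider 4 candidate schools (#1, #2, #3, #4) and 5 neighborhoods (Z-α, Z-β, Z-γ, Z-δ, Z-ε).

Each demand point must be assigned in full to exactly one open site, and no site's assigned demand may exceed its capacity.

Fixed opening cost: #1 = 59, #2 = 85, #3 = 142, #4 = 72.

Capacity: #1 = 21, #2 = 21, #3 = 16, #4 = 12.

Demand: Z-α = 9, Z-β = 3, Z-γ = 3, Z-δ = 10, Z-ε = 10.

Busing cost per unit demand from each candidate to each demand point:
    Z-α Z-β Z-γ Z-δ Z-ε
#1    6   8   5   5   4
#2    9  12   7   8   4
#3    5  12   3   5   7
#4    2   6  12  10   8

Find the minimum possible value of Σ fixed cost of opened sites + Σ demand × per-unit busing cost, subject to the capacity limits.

345

Open {#1, #2}; cheapest assignment that respects the capacities:
  #1 (cap 21, load 19): Z-α, Z-δ — cost 9×6 + 10×5 = 104
  #2 (cap 21, load 16): Z-β, Z-γ, Z-ε — cost 3×12 + 3×7 + 10×4 = 97
  Shipping 201, fixed 144 → total 345.
  Any other capacity-feasible assignment to {#1, #2} ships for at least 201.
Compare {#1, #2, #4}: its best feasible assignment gives total 357.
Compare {#1, #3}: its best feasible assignment gives total 381.
Every other set of open sites that can feasibly serve all demand totals ≥ 357 even under its best assignment. Minimum: 345.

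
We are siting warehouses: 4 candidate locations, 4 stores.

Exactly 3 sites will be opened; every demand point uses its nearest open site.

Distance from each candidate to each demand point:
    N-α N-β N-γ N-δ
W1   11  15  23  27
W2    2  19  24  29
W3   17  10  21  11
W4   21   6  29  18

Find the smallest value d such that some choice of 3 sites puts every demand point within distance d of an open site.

21

Open {W1, W2, W3}.
  Farthest demand point is N-γ at distance 21 (to W3); all others are ≤ 21.
With {W1, W3, W4} the worst case is 21.
With {W2, W3, W4} the worst case is 21.
No size-3 selection achieves below 21.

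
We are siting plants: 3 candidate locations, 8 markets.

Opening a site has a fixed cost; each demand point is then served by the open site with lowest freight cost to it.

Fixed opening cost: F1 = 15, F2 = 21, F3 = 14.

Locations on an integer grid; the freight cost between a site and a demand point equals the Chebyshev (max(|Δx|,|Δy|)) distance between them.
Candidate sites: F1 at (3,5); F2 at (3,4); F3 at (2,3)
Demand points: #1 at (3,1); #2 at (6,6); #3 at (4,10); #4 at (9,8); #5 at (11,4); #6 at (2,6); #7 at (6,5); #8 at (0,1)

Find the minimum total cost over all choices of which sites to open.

Open {F1}: assign each demand point to its cheapest open site.
  #1→F1 4, #2→F1 3, #3→F1 5, #4→F1 6, #5→F1 8, #6→F1 1, #7→F1 3, #8→F1 4
  freight cost 34, fixed 15 → total 49.
Compare {F3}: freight cost 38 + fixed 14 = 52.
Compare {F2}: freight cost 34 + fixed 21 = 55.
Compare {F1, F3}: freight cost 30 + fixed 29 = 59.
All other subsets cost ≥ 52. Minimum total cost: 49.

49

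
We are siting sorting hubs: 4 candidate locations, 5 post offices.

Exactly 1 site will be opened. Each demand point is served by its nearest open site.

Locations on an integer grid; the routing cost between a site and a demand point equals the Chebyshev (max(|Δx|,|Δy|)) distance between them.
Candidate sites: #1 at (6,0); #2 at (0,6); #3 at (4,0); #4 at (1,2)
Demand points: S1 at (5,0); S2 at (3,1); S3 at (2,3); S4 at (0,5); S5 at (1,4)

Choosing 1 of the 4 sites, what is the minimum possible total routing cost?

12

Open {#4}.
  S1→#4 4, S2→#4 2, S3→#4 1, S4→#4 3, S5→#4 2  ⇒ total 12.
Compare {#3}: total 14.
Compare {#2}: total 17.
No size-1 selection does better; minimum is 12.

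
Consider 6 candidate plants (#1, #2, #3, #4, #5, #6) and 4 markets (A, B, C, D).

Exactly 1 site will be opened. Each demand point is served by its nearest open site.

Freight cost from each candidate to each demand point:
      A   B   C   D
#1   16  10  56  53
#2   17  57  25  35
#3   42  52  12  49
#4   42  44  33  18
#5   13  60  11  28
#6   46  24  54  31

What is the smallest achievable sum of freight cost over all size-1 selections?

112

Open {#5}.
  A→#5 13, B→#5 60, C→#5 11, D→#5 28  ⇒ total 112.
Compare {#2}: total 134.
Compare {#1}: total 135.
No size-1 selection does better; minimum is 112.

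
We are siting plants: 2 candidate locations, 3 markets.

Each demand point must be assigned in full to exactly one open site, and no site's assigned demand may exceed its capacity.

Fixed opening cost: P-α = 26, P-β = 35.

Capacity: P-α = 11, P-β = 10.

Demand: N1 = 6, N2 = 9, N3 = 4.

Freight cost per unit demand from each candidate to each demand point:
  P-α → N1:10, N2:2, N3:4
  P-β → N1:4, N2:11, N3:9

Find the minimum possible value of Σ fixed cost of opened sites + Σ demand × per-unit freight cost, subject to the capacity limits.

Open {P-α, P-β}; cheapest assignment that respects the capacities:
  P-α (cap 11, load 9): N2 — cost 9×2 = 18
  P-β (cap 10, load 10): N1, N3 — cost 6×4 + 4×9 = 60
  Shipping 78, fixed 61 → total 139.
  Any other capacity-feasible assignment to {P-α, P-β} ships for at least 78.
Total demand is 19 and no other set of sites has combined capacity ≥ 19, so {P-α, P-β} is the only feasible choice of open sites. Minimum: 139.

139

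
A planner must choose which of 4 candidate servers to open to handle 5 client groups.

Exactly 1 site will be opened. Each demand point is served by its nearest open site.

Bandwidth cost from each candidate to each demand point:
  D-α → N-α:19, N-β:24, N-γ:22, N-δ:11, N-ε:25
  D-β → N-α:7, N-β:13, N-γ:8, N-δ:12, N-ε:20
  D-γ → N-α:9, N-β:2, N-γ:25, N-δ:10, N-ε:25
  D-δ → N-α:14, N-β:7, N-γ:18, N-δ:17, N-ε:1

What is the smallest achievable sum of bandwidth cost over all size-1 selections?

Open {D-δ}.
  N-α→D-δ 14, N-β→D-δ 7, N-γ→D-δ 18, N-δ→D-δ 17, N-ε→D-δ 1  ⇒ total 57.
Compare {D-β}: total 60.
Compare {D-γ}: total 71.
No size-1 selection does better; minimum is 57.

57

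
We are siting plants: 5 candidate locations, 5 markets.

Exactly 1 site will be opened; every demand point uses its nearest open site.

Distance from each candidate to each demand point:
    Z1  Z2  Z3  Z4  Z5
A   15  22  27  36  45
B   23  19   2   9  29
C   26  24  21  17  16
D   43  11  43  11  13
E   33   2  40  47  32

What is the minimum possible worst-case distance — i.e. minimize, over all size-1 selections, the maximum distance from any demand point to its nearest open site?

26

Open {C}.
  Farthest demand point is Z1 at distance 26 (to C); all others are ≤ 26.
With {B} the worst case is 29.
With {D} the worst case is 43.
No size-1 selection achieves below 26.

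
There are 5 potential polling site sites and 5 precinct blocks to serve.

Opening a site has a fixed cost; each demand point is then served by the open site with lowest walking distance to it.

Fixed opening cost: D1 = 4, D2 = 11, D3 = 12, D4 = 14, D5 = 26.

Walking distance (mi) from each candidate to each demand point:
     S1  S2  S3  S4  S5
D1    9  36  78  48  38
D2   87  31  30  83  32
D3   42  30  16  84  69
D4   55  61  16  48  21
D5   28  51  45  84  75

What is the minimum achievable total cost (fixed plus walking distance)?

Open {D1, D4}: assign each demand point to its cheapest open site.
  S1→D1 9, S2→D1 36, S3→D4 16, S4→D1 48, S5→D4 21
  walking distance 130, fixed 18 → total 148.
Compare {D1, D2, D4}: walking distance 125 + fixed 29 = 154.
Compare {D1, D3, D4}: walking distance 124 + fixed 30 = 154.
Compare {D1, D3}: walking distance 141 + fixed 16 = 157.
All other subsets cost ≥ 154. Minimum total cost: 148.

148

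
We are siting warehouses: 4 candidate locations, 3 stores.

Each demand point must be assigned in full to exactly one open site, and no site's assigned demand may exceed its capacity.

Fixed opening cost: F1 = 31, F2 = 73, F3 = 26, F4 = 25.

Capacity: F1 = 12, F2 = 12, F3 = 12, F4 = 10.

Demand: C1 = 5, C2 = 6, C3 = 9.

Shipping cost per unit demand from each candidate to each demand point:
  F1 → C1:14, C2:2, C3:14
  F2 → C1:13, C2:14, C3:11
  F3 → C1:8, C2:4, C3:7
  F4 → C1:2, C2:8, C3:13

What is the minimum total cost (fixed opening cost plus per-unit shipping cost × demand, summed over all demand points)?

Open {F1, F3, F4}; cheapest assignment that respects the capacities:
  F1 (cap 12, load 6): C2 — cost 6×2 = 12
  F3 (cap 12, load 9): C3 — cost 9×7 = 63
  F4 (cap 10, load 5): C1 — cost 5×2 = 10
  Shipping 85, fixed 82 → total 167.
  Any other capacity-feasible assignment to {F1, F3, F4} ships for at least 85.
Compare {F1, F3}: its best feasible assignment gives total 202.
Compare {F3, F4}: its best feasible assignment gives total 232.
Every other set of open sites that can feasibly serve all demand totals ≥ 202 even under its best assignment. Minimum: 167.

167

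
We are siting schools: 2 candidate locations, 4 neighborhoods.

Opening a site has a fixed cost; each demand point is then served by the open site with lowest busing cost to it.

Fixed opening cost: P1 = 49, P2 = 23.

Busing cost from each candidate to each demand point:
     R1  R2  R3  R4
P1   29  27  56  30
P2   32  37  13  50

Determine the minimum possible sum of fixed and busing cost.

155

Open {P2}: assign each demand point to its cheapest open site.
  R1→P2 32, R2→P2 37, R3→P2 13, R4→P2 50
  busing cost 132, fixed 23 → total 155.
Compare {P1, P2}: busing cost 99 + fixed 72 = 171.
Compare {P1}: busing cost 142 + fixed 49 = 191.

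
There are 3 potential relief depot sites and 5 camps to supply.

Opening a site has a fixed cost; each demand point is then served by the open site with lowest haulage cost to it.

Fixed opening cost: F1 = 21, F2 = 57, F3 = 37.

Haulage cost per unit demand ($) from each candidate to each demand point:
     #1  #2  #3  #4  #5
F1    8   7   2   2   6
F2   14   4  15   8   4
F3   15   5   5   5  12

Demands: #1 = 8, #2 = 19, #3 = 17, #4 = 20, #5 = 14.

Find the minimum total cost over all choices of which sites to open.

348

Open {F1, F2}: assign each demand point to its cheapest open site.
  #1→F1 8×8=64, #2→F2 19×4=76, #3→F1 17×2=34, #4→F1 20×2=40, #5→F2 14×4=56
  haulage cost 270, fixed 78 → total 348.
Compare {F1, F3}: haulage cost 317 + fixed 58 = 375.
Compare {F1}: haulage cost 355 + fixed 21 = 376.
Compare {F1, F2, F3}: haulage cost 270 + fixed 115 = 385.
All other subsets cost ≥ 375. Minimum total cost: 348.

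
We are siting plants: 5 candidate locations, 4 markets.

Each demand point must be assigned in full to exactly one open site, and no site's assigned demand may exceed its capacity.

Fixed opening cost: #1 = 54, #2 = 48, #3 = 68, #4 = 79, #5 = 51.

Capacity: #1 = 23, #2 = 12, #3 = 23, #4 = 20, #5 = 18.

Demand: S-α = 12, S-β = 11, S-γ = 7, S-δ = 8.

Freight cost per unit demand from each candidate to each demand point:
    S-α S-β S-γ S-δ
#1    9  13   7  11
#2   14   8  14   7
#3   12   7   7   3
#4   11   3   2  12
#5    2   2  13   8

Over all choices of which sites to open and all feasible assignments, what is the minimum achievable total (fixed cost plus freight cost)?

Open {#3, #4, #5}; cheapest assignment that respects the capacities:
  #3 (cap 23, load 8): S-δ — cost 8×3 = 24
  #4 (cap 20, load 18): S-β, S-γ — cost 11×3 + 7×2 = 47
  #5 (cap 18, load 12): S-α — cost 12×2 = 24
  Shipping 95, fixed 198 → total 293.
  Any other capacity-feasible assignment to {#3, #4, #5} ships for at least 95.
Compare {#2, #4, #5}: its best feasible assignment gives total 305.
Compare {#2, #3, #4, #5}: its best feasible assignment gives total 341.
Every other set of open sites that can feasibly serve all demand totals ≥ 305 even under its best assignment. Minimum: 293.

293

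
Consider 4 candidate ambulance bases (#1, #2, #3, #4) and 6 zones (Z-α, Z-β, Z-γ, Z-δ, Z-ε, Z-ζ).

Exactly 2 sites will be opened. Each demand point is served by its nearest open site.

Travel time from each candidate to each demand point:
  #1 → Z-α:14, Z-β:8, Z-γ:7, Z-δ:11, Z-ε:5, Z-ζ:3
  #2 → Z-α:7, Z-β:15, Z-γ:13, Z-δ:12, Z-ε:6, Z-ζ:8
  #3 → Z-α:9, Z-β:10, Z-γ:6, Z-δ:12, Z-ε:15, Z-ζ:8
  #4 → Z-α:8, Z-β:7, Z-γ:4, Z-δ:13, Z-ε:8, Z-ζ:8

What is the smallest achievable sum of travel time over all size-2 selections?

Open {#1, #4}.
  Z-α→#4 8, Z-β→#4 7, Z-γ→#4 4, Z-δ→#1 11, Z-ε→#1 5, Z-ζ→#1 3  ⇒ total 38.
Compare {#1, #2}: total 41.
Compare {#1, #3}: total 42.
No size-2 selection does better; minimum is 38.

38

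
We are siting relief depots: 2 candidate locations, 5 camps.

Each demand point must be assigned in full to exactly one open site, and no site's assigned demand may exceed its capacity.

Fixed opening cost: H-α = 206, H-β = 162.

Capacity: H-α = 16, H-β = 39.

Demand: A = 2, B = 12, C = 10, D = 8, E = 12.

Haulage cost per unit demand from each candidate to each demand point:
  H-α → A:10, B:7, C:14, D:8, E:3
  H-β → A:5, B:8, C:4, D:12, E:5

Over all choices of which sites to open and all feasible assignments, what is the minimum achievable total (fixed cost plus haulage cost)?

638

Open {H-α, H-β}; cheapest assignment that respects the capacities:
  H-α (cap 16, load 8): D — cost 8×8 = 64
  H-β (cap 39, load 36): A, B, C, E — cost 2×5 + 12×8 + 10×4 + 12×5 = 206
  Shipping 270, fixed 368 → total 638.
  Any other capacity-feasible assignment to {H-α, H-β} ships for at least 270.
Total demand is 44 and no other set of sites has combined capacity ≥ 44, so {H-α, H-β} is the only feasible choice of open sites. Minimum: 638.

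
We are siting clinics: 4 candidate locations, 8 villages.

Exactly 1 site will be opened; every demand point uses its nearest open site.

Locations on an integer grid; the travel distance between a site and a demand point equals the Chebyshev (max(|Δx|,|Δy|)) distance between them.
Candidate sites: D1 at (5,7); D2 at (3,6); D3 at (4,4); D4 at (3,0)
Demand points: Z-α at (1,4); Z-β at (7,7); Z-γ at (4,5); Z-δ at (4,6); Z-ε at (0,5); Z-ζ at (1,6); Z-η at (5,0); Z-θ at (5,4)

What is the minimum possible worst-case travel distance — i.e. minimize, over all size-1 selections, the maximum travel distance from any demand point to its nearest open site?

Open {D3}.
  Farthest demand point is Z-ε at travel distance 4 (to D3); all others are ≤ 4.
With {D2} the worst case is 6.
With {D1} the worst case is 7.
No size-1 selection achieves below 4.

4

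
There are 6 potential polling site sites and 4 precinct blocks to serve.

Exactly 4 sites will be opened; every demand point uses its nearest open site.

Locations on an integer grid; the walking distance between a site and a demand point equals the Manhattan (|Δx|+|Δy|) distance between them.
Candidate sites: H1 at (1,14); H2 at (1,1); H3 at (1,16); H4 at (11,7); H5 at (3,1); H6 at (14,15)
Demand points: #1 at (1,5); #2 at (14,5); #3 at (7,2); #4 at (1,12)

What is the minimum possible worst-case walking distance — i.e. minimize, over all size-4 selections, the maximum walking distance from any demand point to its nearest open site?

5

Open {H1, H2, H4, H5}.
  Farthest demand point is #2 at walking distance 5 (to H4); all others are ≤ 5.
With {H2, H3, H4, H5} the worst case is 5.
With {H1, H3, H4, H5} the worst case is 6.
No size-4 selection achieves below 5.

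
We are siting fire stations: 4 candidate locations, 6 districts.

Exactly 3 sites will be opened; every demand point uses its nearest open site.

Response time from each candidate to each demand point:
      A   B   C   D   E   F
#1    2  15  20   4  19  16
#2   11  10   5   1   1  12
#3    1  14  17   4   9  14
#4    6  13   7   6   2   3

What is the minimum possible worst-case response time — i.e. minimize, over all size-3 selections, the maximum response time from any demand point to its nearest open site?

10

Open {#1, #2, #4}.
  Farthest demand point is B at response time 10 (to #2); all others are ≤ 10.
With {#2, #3, #4} the worst case is 10.
With {#1, #2, #3} the worst case is 12.
No size-3 selection achieves below 10.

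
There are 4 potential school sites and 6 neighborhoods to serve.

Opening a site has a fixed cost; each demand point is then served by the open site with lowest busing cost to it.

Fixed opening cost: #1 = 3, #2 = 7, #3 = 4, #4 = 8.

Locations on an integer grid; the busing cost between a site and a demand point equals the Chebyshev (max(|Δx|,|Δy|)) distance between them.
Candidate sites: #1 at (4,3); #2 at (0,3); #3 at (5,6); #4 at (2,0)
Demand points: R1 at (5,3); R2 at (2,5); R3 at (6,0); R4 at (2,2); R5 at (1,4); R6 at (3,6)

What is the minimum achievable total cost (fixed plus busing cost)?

Open {#1}: assign each demand point to its cheapest open site.
  R1→#1 1, R2→#1 2, R3→#1 3, R4→#1 2, R5→#1 3, R6→#1 3
  busing cost 14, fixed 3 → total 17.
Compare {#1, #3}: busing cost 13 + fixed 7 = 20.
Compare {#1, #2}: busing cost 12 + fixed 10 = 22.
Compare {#1, #4}: busing cost 14 + fixed 11 = 25.
All other subsets cost ≥ 20. Minimum total cost: 17.

17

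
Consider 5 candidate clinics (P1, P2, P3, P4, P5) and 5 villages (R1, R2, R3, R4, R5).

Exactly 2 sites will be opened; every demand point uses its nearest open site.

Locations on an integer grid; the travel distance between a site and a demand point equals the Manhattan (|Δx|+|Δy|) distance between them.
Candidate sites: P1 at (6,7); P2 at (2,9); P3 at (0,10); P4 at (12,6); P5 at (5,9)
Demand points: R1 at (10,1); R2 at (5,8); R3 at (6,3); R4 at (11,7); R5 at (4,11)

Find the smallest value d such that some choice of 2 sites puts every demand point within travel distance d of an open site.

Open {P1, P4}.
  Farthest demand point is R1 at travel distance 7 (to P4); all others are ≤ 7.
With {P4, P5} the worst case is 7.
With {P2, P4} the worst case is 9.
No size-2 selection achieves below 7.

7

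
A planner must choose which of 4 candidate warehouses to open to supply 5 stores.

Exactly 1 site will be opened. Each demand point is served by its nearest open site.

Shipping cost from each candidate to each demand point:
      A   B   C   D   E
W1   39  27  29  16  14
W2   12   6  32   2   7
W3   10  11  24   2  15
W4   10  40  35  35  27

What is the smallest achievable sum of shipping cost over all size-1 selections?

Open {W2}.
  A→W2 12, B→W2 6, C→W2 32, D→W2 2, E→W2 7  ⇒ total 59.
Compare {W3}: total 62.
Compare {W1}: total 125.
No size-1 selection does better; minimum is 59.

59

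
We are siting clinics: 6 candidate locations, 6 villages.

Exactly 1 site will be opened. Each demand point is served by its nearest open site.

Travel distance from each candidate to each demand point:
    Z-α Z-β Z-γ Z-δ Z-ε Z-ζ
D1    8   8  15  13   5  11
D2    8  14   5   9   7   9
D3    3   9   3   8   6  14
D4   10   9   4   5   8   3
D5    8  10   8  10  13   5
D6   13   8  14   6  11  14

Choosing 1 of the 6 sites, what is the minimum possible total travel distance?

Open {D4}.
  Z-α→D4 10, Z-β→D4 9, Z-γ→D4 4, Z-δ→D4 5, Z-ε→D4 8, Z-ζ→D4 3  ⇒ total 39.
Compare {D3}: total 43.
Compare {D2}: total 52.
No size-1 selection does better; minimum is 39.

39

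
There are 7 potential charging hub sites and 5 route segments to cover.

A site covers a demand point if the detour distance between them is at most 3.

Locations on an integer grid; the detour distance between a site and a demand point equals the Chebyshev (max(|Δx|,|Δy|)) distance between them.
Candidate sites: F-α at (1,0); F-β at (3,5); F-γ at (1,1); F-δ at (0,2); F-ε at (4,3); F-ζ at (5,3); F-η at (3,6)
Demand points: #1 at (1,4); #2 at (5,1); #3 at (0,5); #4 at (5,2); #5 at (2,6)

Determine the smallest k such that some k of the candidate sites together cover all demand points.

Coverage sets (demand points within 3 of each site):
  F-α: {}
  F-β: {#1, #3, #4, #5}
  F-γ: {#1}
  F-δ: {#1, #3}
  F-ε: {#1, #2, #4, #5}
  F-ζ: {#2, #4, #5}
  F-η: {#1, #3, #5}
No single site covers all 5 demand points.
But {F-β, F-ε} covers everything, so the minimum is 2.

2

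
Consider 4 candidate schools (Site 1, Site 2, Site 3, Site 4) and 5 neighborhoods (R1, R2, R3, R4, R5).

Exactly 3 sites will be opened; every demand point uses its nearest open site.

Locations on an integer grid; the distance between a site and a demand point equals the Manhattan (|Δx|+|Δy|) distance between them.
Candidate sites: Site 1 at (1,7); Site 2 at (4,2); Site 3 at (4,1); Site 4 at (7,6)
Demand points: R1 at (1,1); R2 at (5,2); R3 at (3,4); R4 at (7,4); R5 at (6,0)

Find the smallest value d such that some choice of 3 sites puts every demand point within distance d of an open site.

Open {Site 2, Site 3, Site 4}.
  Farthest demand point is R1 at distance 3 (to Site 3); all others are ≤ 3.
With {Site 1, Site 2, Site 4} the worst case is 4.
With {Site 1, Site 3, Site 4} the worst case is 4.
No size-3 selection achieves below 3.

3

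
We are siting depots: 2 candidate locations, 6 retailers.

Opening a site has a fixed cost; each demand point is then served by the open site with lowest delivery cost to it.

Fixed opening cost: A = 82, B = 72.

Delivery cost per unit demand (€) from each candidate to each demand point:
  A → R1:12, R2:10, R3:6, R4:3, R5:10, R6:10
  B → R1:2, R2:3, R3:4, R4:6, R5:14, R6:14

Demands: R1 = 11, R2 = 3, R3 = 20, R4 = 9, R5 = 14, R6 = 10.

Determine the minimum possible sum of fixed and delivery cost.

532

Open {A, B}: assign each demand point to its cheapest open site.
  R1→B 11×2=22, R2→B 3×3=9, R3→B 20×4=80, R4→A 9×3=27, R5→A 14×10=140, R6→A 10×10=100
  delivery cost 378, fixed 154 → total 532.
Compare {B}: delivery cost 501 + fixed 72 = 573.
Compare {A}: delivery cost 549 + fixed 82 = 631.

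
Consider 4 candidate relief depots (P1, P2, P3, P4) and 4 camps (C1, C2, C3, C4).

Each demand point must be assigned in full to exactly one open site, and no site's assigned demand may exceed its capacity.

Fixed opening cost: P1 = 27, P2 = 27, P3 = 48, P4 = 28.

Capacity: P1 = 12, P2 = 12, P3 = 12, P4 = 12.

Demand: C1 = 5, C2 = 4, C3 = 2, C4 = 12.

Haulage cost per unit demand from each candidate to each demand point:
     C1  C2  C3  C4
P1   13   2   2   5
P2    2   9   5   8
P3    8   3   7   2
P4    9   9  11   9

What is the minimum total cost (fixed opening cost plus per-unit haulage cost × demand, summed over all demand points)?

Open {P1, P2, P3}; cheapest assignment that respects the capacities:
  P1 (cap 12, load 6): C2, C3 — cost 4×2 + 2×2 = 12
  P2 (cap 12, load 5): C1 — cost 5×2 = 10
  P3 (cap 12, load 12): C4 — cost 12×2 = 24
  Shipping 46, fixed 102 → total 148.
  Any other capacity-feasible assignment to {P1, P2, P3} ships for at least 46.
Compare {P2, P3}: its best feasible assignment gives total 155.
Compare {P1, P2}: its best feasible assignment gives total 170.
Every other set of open sites that can feasibly serve all demand totals ≥ 155 even under its best assignment. Minimum: 148.

148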